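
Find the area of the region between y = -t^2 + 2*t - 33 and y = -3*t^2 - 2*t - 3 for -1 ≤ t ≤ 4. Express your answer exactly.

The difference (-t^2 + 2*t - 33) - (-3*t^2 - 2*t - 3) = 2*t^2 + 4*t - 30 changes sign at t = 3 inside [-1, 4], so split the integral there.
∫[-1,3] (2*t^2 + 4*t - 30) dt = -256/3; the area of that piece is 256/3.
∫[3,4] (2*t^2 + 4*t - 30) dt = 26/3.
Total area = 256/3 + 26/3 = 94.

94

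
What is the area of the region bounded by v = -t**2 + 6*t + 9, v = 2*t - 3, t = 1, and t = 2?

On [1, 2], (-t**2 + 6*t + 9) - (2*t - 3) = -t**2 + 4*t + 12 is ≥ 0 throughout, so the area is a single integral of |-t**2 + 4*t + 12|.
∫[1,2] (-t**2 + 4*t + 12) dt = 47/3.

47/3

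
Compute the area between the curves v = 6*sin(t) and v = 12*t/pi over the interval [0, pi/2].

On [0, pi/2], (6*sin(t)) - (12*t/pi) = -12*t/pi + 6*sin(t) is ≥ 0 throughout, so the area is a single integral of |-12*t/pi + 6*sin(t)|.
∫[0,pi/2] (-12*t/pi + 6*sin(t)) dt = 6 - 3*pi/2.

6 - 3*pi/2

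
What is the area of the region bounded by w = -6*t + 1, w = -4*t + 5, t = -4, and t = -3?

On [-4, -3], (-6*t + 1) - (-4*t + 5) = -2*t - 4 is ≥ 0 throughout, so the area is a single integral of |-2*t - 4|.
∫[-4,-3] (-2*t - 4) dt = 3.

3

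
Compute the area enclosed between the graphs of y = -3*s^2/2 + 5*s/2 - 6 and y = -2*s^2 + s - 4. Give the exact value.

125/12

Set the curves equal: -3*s^2/2 + 5*s/2 - 6 = -2*s^2 + s - 4, so s^2/2 + 3*s/2 - 2 = 0, which factors as (s - 1)*(s + 4)/2 = 0. The curves meet at s = -4, 1.
On [-4, 1], y = -2*s^2 + s - 4 is on top; that piece has area ∫[-4,1] (-(s^2/2 + 3*s/2 - 2)) ds = 125/12.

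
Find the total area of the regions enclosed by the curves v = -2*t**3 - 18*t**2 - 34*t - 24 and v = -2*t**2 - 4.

71/3

Set the curves equal: -2*t**3 - 18*t**2 - 34*t - 24 = -2*t**2 - 4, so -2*t**3 - 16*t**2 - 34*t - 20 = 0, which factors as -2*(t + 1)*(t + 2)*(t + 5) = 0. The curves meet at t = -5, -2, -1.
On [-5, -2], v = -2*t**2 - 4 is on top; that piece has area ∫[-5,-2] (-(-2*t**3 - 16*t**2 - 34*t - 20)) dt = 45/2.
On [-2, -1], v = -2*t**3 - 18*t**2 - 34*t - 24 is on top; that piece has area ∫[-2,-1] (-2*t**3 - 16*t**2 - 34*t - 20) dt = 7/6.
Total enclosed area = 45/2 + 7/6 = 71/3.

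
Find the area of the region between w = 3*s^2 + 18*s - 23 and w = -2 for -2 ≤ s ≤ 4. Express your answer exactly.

The difference (3*s^2 + 18*s - 23) - (-2) = 3*s^2 + 18*s - 21 changes sign at s = 1 inside [-2, 4], so split the integral there.
∫[-2,1] (3*s^2 + 18*s - 21) ds = -81; the area of that piece is 81.
∫[1,4] (3*s^2 + 18*s - 21) ds = 135.
Total area = 81 + 135 = 216.

216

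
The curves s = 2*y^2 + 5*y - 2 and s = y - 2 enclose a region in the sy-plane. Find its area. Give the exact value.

Both boundary curves give s as a function of y, so integrate with respect to y. Setting them equal: 2*y^2 + 4*y = 0, i.e. 2*y*(y + 2) = 0, so they meet at y = -2, 0.
For y in [-2, 0], s = 2*y^2 + 5*y - 2 is on the left; area = ∫[-2,0] (-(2*y^2 + 4*y)) dy = 8/3.

8/3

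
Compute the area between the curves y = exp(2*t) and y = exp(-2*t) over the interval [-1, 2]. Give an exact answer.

-2 + exp(-4)/2 + exp(-2)/2 + exp(2)/2 + exp(4)/2

The difference (exp(2*t)) - (exp(-2*t)) = exp(2*t) - exp(-2*t) changes sign at t = 0 inside [-1, 2], so split the integral there.
∫[-1,0] (exp(2*t) - exp(-2*t)) dt = -exp(2)/2 - exp(-2)/2 + 1; the area of that piece is -1 + exp(-2)/2 + exp(2)/2.
∫[0,2] (exp(2*t) - exp(-2*t)) dt = -1 + exp(-4)/2 + exp(4)/2.
Total area = (-1 + exp(-2)/2 + exp(2)/2) + (-1 + exp(-4)/2 + exp(4)/2) = -2 + exp(-4)/2 + exp(-2)/2 + exp(2)/2 + exp(4)/2.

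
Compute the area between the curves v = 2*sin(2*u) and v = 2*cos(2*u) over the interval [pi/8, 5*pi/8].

On [pi/8, 5*pi/8], (2*sin(2*u)) - (2*cos(2*u)) = 2*sin(2*u) - 2*cos(2*u) is ≥ 0 throughout, so the area is a single integral of |2*sin(2*u) - 2*cos(2*u)|.
∫[pi/8,5*pi/8] (2*sin(2*u) - 2*cos(2*u)) du = 2*sqrt(2).

2*sqrt(2)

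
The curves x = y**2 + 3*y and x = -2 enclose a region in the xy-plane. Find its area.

1/6

Both boundary curves give x as a function of y, so integrate with respect to y. Setting them equal: y**2 + 3*y + 2 = 0, i.e. (y + 1)*(y + 2) = 0, so they meet at y = -2, -1.
For y in [-2, -1], x = y**2 + 3*y is on the left; area = ∫[-2,-1] (-(y**2 + 3*y + 2)) dy = 1/6.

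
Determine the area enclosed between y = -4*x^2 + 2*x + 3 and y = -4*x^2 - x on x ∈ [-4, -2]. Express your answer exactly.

On [-4, -2], (-4*x^2 + 2*x + 3) - (-4*x^2 - x) = 3*x + 3 is ≤ 0 throughout, so the area is a single integral of |3*x + 3|.
∫[-4,-2] (3*x + 3) dx = -12; the area of that piece is 12.

12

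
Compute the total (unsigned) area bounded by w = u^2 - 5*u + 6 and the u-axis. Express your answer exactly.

1/6

The curve meets the u-axis where u^2 - 5*u + 6 = 0, i.e. (u - 3)*(u - 2) = 0, at u = 2, 3.
On [2, 3] the curve lies below the axis; ∫[2,3] (u^2 - 5*u + 6) du = -1/6, giving area 1/6.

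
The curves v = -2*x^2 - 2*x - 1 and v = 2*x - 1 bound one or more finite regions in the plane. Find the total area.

8/3

Set the curves equal: -2*x^2 - 2*x - 1 = 2*x - 1, so -2*x^2 - 4*x = 0, which factors as -2*x*(x + 2) = 0. The curves meet at x = -2, 0.
On [-2, 0], v = -2*x^2 - 2*x - 1 is on top; that piece has area ∫[-2,0] (-2*x^2 - 4*x) dx = 8/3.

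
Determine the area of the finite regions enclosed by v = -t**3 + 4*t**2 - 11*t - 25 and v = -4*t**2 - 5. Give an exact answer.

Set the curves equal: -t**3 + 4*t**2 - 11*t - 25 = -4*t**2 - 5, so -t**3 + 8*t**2 - 11*t - 20 = 0, which factors as -(t - 5)*(t - 4)*(t + 1) = 0. The curves meet at t = -1, 4, 5.
On [-1, 4], v = -4*t**2 - 5 is on top; that piece has area ∫[-1,4] (-(-t**3 + 8*t**2 - 11*t - 20)) dt = 875/12.
On [4, 5], v = -t**3 + 4*t**2 - 11*t - 25 is on top; that piece has area ∫[4,5] (-t**3 + 8*t**2 - 11*t - 20) dt = 11/12.
Total enclosed area = 875/12 + 11/12 = 443/6.

443/6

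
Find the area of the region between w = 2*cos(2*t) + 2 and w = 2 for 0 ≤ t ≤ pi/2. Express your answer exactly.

The difference (2*cos(2*t) + 2) - (2) = 2*cos(2*t) changes sign at t = pi/4 inside [0, pi/2], so split the integral there.
∫[0,pi/4] (2*cos(2*t)) dt = 1.
∫[pi/4,pi/2] (2*cos(2*t)) dt = -1; the area of that piece is 1.
Total area = 1 + 1 = 2.

2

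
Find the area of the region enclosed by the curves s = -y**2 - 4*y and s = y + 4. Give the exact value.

9/2

Both boundary curves give s as a function of y, so integrate with respect to y. Setting them equal: -y**2 - 5*y - 4 = 0, i.e. -(y + 1)*(y + 4) = 0, so they meet at y = -4, -1.
For y in [-4, -1], s = -y**2 - 4*y is on the right; area = ∫[-4,-1] (-y**2 - 5*y - 4) dy = 9/2.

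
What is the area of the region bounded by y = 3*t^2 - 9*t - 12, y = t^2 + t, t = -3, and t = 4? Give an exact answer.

125

The difference (3*t^2 - 9*t - 12) - (t^2 + t) = 2*t^2 - 10*t - 12 changes sign at t = -1 inside [-3, 4], so split the integral there.
∫[-3,-1] (2*t^2 - 10*t - 12) dt = 100/3.
∫[-1,4] (2*t^2 - 10*t - 12) dt = -275/3; the area of that piece is 275/3.
Total area = 100/3 + 275/3 = 125.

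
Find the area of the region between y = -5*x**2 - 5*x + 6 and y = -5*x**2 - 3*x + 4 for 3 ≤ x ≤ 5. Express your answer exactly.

On [3, 5], (-5*x**2 - 5*x + 6) - (-5*x**2 - 3*x + 4) = -2*x + 2 is ≤ 0 throughout, so the area is a single integral of |-2*x + 2|.
∫[3,5] (-2*x + 2) dx = -12; the area of that piece is 12.

12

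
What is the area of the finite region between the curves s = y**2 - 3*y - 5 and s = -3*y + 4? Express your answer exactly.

Both boundary curves give s as a function of y, so integrate with respect to y. Setting them equal: y**2 - 9 = 0, i.e. (y - 3)*(y + 3) = 0, so they meet at y = -3, 3.
For y in [-3, 3], s = y**2 - 3*y - 5 is on the left; area = ∫[-3,3] (-(y**2 - 9)) dy = 36.

36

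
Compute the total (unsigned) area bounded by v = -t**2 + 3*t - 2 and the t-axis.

The curve meets the t-axis where -t**2 + 3*t - 2 = 0, i.e. -(t - 2)*(t - 1) = 0, at t = 1, 2.
On [1, 2] the curve lies above the axis; ∫[1,2] (-t**2 + 3*t - 2) dt = 1/6, giving area 1/6.

1/6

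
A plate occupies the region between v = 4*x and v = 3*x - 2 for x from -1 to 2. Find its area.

15/2

On [-1, 2], (4*x) - (3*x - 2) = x + 2 is ≥ 0 throughout, so the area is a single integral of |x + 2|.
∫[-1,2] (x + 2) dx = 15/2.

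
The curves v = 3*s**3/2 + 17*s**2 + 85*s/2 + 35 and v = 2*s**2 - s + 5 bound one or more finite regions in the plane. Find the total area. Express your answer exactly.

71/4

Set the curves equal: 3*s**3/2 + 17*s**2 + 85*s/2 + 35 = 2*s**2 - s + 5, so 3*s**3/2 + 15*s**2 + 87*s/2 + 30 = 0, which factors as 3*(s + 1)*(s + 4)*(s + 5)/2 = 0. The curves meet at s = -5, -4, -1.
On [-5, -4], v = 3*s**3/2 + 17*s**2 + 85*s/2 + 35 is on top; that piece has area ∫[-5,-4] (3*s**3/2 + 15*s**2 + 87*s/2 + 30) ds = 7/8.
On [-4, -1], v = 2*s**2 - s + 5 is on top; that piece has area ∫[-4,-1] (-(3*s**3/2 + 15*s**2 + 87*s/2 + 30)) ds = 135/8.
Total enclosed area = 7/8 + 135/8 = 71/4.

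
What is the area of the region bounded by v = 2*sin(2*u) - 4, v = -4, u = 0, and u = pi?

The difference (2*sin(2*u) - 4) - (-4) = 2*sin(2*u) changes sign at u = pi/2 inside [0, pi], so split the integral there.
∫[0,pi/2] (2*sin(2*u)) du = 2.
∫[pi/2,pi] (2*sin(2*u)) du = -2; the area of that piece is 2.
Total area = 2 + 2 = 4.

4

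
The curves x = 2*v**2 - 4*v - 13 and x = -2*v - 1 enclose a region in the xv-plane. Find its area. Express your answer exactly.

Both boundary curves give x as a function of v, so integrate with respect to v. Setting them equal: 2*v**2 - 2*v - 12 = 0, i.e. 2*(v - 3)*(v + 2) = 0, so they meet at v = -2, 3.
For v in [-2, 3], x = 2*v**2 - 4*v - 13 is on the left; area = ∫[-2,3] (-(2*v**2 - 2*v - 12)) dv = 125/3.

125/3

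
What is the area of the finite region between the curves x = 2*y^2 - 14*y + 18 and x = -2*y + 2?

Both boundary curves give x as a function of y, so integrate with respect to y. Setting them equal: 2*y^2 - 12*y + 16 = 0, i.e. 2*(y - 4)*(y - 2) = 0, so they meet at y = 2, 4.
For y in [2, 4], x = 2*y^2 - 14*y + 18 is on the left; area = ∫[2,4] (-(2*y^2 - 12*y + 16)) dy = 8/3.

8/3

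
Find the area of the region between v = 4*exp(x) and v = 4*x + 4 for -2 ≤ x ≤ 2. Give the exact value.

-16 - 4*exp(-2) + 4*exp(2)

On [-2, 2], (4*exp(x)) - (4*x + 4) = -4*x + 4*exp(x) - 4 is ≥ 0 throughout, so the area is a single integral of |-4*x + 4*exp(x) - 4|.
∫[-2,2] (-4*x + 4*exp(x) - 4) dx = -16 - 4*exp(-2) + 4*exp(2).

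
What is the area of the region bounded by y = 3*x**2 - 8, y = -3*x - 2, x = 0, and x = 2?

The difference (3*x**2 - 8) - (-3*x - 2) = 3*x**2 + 3*x - 6 changes sign at x = 1 inside [0, 2], so split the integral there.
∫[0,1] (3*x**2 + 3*x - 6) dx = -7/2; the area of that piece is 7/2.
∫[1,2] (3*x**2 + 3*x - 6) dx = 11/2.
Total area = 7/2 + 11/2 = 9.

9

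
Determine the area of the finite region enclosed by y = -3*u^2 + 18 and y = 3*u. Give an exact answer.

125/2

Set the curves equal: -3*u^2 + 18 = 3*u, so -3*u^2 - 3*u + 18 = 0, which factors as -3*(u - 2)*(u + 3) = 0. The curves meet at u = -3, 2.
On [-3, 2], y = -3*u^2 + 18 is on top; that piece has area ∫[-3,2] (-3*u^2 - 3*u + 18) du = 125/2.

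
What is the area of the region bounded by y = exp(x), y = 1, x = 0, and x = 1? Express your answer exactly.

On [0, 1], (exp(x)) - (1) = exp(x) - 1 is ≥ 0 throughout, so the area is a single integral of |exp(x) - 1|.
∫[0,1] (exp(x) - 1) dx = -2 + exp(1).

-2 + exp(1)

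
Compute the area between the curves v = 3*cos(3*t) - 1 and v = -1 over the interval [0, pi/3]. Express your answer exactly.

The difference (3*cos(3*t) - 1) - (-1) = 3*cos(3*t) changes sign at t = pi/6 inside [0, pi/3], so split the integral there.
∫[0,pi/6] (3*cos(3*t)) dt = 1.
∫[pi/6,pi/3] (3*cos(3*t)) dt = -1; the area of that piece is 1.
Total area = 1 + 1 = 2.

2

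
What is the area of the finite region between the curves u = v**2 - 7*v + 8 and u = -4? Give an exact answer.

Both boundary curves give u as a function of v, so integrate with respect to v. Setting them equal: v**2 - 7*v + 12 = 0, i.e. (v - 4)*(v - 3) = 0, so they meet at v = 3, 4.
For v in [3, 4], u = v**2 - 7*v + 8 is on the left; area = ∫[3,4] (-(v**2 - 7*v + 12)) dv = 1/6.

1/6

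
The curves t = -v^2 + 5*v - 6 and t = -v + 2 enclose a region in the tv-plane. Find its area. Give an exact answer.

Both boundary curves give t as a function of v, so integrate with respect to v. Setting them equal: -v^2 + 6*v - 8 = 0, i.e. -(v - 4)*(v - 2) = 0, so they meet at v = 2, 4.
For v in [2, 4], t = -v^2 + 5*v - 6 is on the right; area = ∫[2,4] (-v^2 + 6*v - 8) dv = 4/3.

4/3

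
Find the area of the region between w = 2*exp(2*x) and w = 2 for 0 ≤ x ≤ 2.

On [0, 2], (2*exp(2*x)) - (2) = 2*exp(2*x) - 2 is ≥ 0 throughout, so the area is a single integral of |2*exp(2*x) - 2|.
∫[0,2] (2*exp(2*x) - 2) dx = -5 + exp(4).

-5 + exp(4)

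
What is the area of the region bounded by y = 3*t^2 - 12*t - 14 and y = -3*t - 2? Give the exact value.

125/2

Set the curves equal: 3*t^2 - 12*t - 14 = -3*t - 2, so 3*t^2 - 9*t - 12 = 0, which factors as 3*(t - 4)*(t + 1) = 0. The curves meet at t = -1, 4.
On [-1, 4], y = -3*t - 2 is on top; that piece has area ∫[-1,4] (-(3*t^2 - 9*t - 12)) dt = 125/2.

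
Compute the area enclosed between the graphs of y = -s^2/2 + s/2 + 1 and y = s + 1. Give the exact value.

1/12

Set the curves equal: -s^2/2 + s/2 + 1 = s + 1, so -s^2/2 - s/2 = 0, which factors as -s*(s + 1)/2 = 0. The curves meet at s = -1, 0.
On [-1, 0], y = -s^2/2 + s/2 + 1 is on top; that piece has area ∫[-1,0] (-s^2/2 - s/2) ds = 1/12.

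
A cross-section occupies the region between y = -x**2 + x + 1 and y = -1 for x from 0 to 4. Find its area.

12

The difference (-x**2 + x + 1) - (-1) = -x**2 + x + 2 changes sign at x = 2 inside [0, 4], so split the integral there.
∫[0,2] (-x**2 + x + 2) dx = 10/3.
∫[2,4] (-x**2 + x + 2) dx = -26/3; the area of that piece is 26/3.
Total area = 10/3 + 26/3 = 12.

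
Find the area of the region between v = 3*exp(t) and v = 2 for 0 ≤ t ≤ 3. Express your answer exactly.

On [0, 3], (3*exp(t)) - (2) = 3*exp(t) - 2 is ≥ 0 throughout, so the area is a single integral of |3*exp(t) - 2|.
∫[0,3] (3*exp(t) - 2) dt = -9 + 3*exp(3).

-9 + 3*exp(3)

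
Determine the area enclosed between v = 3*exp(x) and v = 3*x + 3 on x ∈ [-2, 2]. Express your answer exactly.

-12 - 3*exp(-2) + 3*exp(2)

On [-2, 2], (3*exp(x)) - (3*x + 3) = -3*x + 3*exp(x) - 3 is ≥ 0 throughout, so the area is a single integral of |-3*x + 3*exp(x) - 3|.
∫[-2,2] (-3*x + 3*exp(x) - 3) dx = -12 - 3*exp(-2) + 3*exp(2).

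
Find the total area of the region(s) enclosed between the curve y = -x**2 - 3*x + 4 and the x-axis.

125/6

The curve meets the x-axis where -x**2 - 3*x + 4 = 0, i.e. -(x - 1)*(x + 4) = 0, at x = -4, 1.
On [-4, 1] the curve lies above the axis; ∫[-4,1] (-x**2 - 3*x + 4) dx = 125/6, giving area 125/6.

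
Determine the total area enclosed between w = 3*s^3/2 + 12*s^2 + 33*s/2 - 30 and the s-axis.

443/4

The curve meets the s-axis where 3*s^3/2 + 12*s^2 + 33*s/2 - 30 = 0, i.e. 3*(s - 1)*(s + 4)*(s + 5)/2 = 0, at s = -5, -4, 1.
On [-5, -4] the curve lies above the axis; ∫[-5,-4] (3*s^3/2 + 12*s^2 + 33*s/2 - 30) ds = 11/8, giving area 11/8.
On [-4, 1] the curve lies below the axis; ∫[-4,1] (3*s^3/2 + 12*s^2 + 33*s/2 - 30) ds = -875/8, giving area 875/8.
Total area = 11/8 + 875/8 = 443/4.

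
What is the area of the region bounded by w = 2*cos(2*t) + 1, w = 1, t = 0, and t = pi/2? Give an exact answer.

2

The difference (2*cos(2*t) + 1) - (1) = 2*cos(2*t) changes sign at t = pi/4 inside [0, pi/2], so split the integral there.
∫[0,pi/4] (2*cos(2*t)) dt = 1.
∫[pi/4,pi/2] (2*cos(2*t)) dt = -1; the area of that piece is 1.
Total area = 1 + 1 = 2.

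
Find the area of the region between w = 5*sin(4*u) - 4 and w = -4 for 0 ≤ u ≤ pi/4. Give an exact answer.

5/2

On [0, pi/4], (5*sin(4*u) - 4) - (-4) = 5*sin(4*u) is ≥ 0 throughout, so the area is a single integral of |5*sin(4*u)|.
∫[0,pi/4] (5*sin(4*u)) du = 5/2.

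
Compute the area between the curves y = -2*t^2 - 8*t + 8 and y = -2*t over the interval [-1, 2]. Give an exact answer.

The difference (-2*t^2 - 8*t + 8) - (-2*t) = -2*t^2 - 6*t + 8 changes sign at t = 1 inside [-1, 2], so split the integral there.
∫[-1,1] (-2*t^2 - 6*t + 8) dt = 44/3.
∫[1,2] (-2*t^2 - 6*t + 8) dt = -17/3; the area of that piece is 17/3.
Total area = 44/3 + 17/3 = 61/3.

61/3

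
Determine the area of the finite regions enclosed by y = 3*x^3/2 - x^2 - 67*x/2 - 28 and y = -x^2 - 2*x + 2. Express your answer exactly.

2997/8

Set the curves equal: 3*x^3/2 - x^2 - 67*x/2 - 28 = -x^2 - 2*x + 2, so 3*x^3/2 - 63*x/2 - 30 = 0, which factors as 3*(x - 5)*(x + 1)*(x + 4)/2 = 0. The curves meet at x = -4, -1, 5.
On [-4, -1], y = 3*x^3/2 - x^2 - 67*x/2 - 28 is on top; that piece has area ∫[-4,-1] (3*x^3/2 - 63*x/2 - 30) dx = 405/8.
On [-1, 5], y = -x^2 - 2*x + 2 is on top; that piece has area ∫[-1,5] (-(3*x^3/2 - 63*x/2 - 30)) dx = 324.
Total enclosed area = 405/8 + 324 = 2997/8.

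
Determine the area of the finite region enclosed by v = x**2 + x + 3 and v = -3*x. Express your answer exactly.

Set the curves equal: x**2 + x + 3 = -3*x, so x**2 + 4*x + 3 = 0, which factors as (x + 1)*(x + 3) = 0. The curves meet at x = -3, -1.
On [-3, -1], v = -3*x is on top; that piece has area ∫[-3,-1] (-(x**2 + 4*x + 3)) dx = 4/3.

4/3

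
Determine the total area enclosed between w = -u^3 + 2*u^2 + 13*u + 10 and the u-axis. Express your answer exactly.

1741/12

The curve meets the u-axis where -u^3 + 2*u^2 + 13*u + 10 = 0, i.e. -(u - 5)*(u + 1)*(u + 2) = 0, at u = -2, -1, 5.
On [-2, -1] the curve lies below the axis; ∫[-2,-1] (-u^3 + 2*u^2 + 13*u + 10) du = -13/12, giving area 13/12.
On [-1, 5] the curve lies above the axis; ∫[-1,5] (-u^3 + 2*u^2 + 13*u + 10) du = 144, giving area 144.
Total area = 13/12 + 144 = 1741/12.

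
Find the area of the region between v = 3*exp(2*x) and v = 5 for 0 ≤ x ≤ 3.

The difference (3*exp(2*x)) - (5) = 3*exp(2*x) - 5 changes sign at x = -log(3)/2 + log(5)/2 inside [0, 3], so split the integral there.
∫[0,-log(3)/2 + log(5)/2] (3*exp(2*x) - 5) dx = log(9*sqrt(15)/125) + 1; the area of that piece is -1 + log(25*sqrt(15)/27).
∫[-log(3)/2 + log(5)/2,3] (3*exp(2*x) - 5) dx = -35/2 - 5*log(3)/2 + 5*log(5)/2 + 3*exp(6)/2.
Total area = (-1 + log(25*sqrt(15)/27)) + (-35/2 - 5*log(3)/2 + 5*log(5)/2 + 3*exp(6)/2) = -37/2 - 11*log(3)/2 + log(15)/2 + 9*log(5)/2 + 3*exp(6)/2.

-37/2 - 11*log(3)/2 + log(15)/2 + 9*log(5)/2 + 3*exp(6)/2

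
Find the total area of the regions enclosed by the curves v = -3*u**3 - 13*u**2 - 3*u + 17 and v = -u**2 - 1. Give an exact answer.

71/2

Set the curves equal: -3*u**3 - 13*u**2 - 3*u + 17 = -u**2 - 1, so -3*u**3 - 12*u**2 - 3*u + 18 = 0, which factors as -3*(u - 1)*(u + 2)*(u + 3) = 0. The curves meet at u = -3, -2, 1.
On [-3, -2], v = -u**2 - 1 is on top; that piece has area ∫[-3,-2] (-(-3*u**3 - 12*u**2 - 3*u + 18)) du = 7/4.
On [-2, 1], v = -3*u**3 - 13*u**2 - 3*u + 17 is on top; that piece has area ∫[-2,1] (-3*u**3 - 12*u**2 - 3*u + 18) du = 135/4.
Total enclosed area = 7/4 + 135/4 = 71/2.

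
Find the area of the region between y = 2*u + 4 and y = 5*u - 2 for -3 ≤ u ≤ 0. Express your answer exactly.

On [-3, 0], (2*u + 4) - (5*u - 2) = -3*u + 6 is ≥ 0 throughout, so the area is a single integral of |-3*u + 6|.
∫[-3,0] (-3*u + 6) du = 63/2.

63/2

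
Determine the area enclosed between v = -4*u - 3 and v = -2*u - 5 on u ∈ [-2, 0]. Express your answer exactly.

8

On [-2, 0], (-4*u - 3) - (-2*u - 5) = -2*u + 2 is ≥ 0 throughout, so the area is a single integral of |-2*u + 2|.
∫[-2,0] (-2*u + 2) du = 8.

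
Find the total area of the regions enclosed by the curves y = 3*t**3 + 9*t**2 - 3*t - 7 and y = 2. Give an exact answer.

24

Set the curves equal: 3*t**3 + 9*t**2 - 3*t - 7 = 2, so 3*t**3 + 9*t**2 - 3*t - 9 = 0, which factors as 3*(t - 1)*(t + 1)*(t + 3) = 0. The curves meet at t = -3, -1, 1.
On [-3, -1], y = 3*t**3 + 9*t**2 - 3*t - 7 is on top; that piece has area ∫[-3,-1] (3*t**3 + 9*t**2 - 3*t - 9) dt = 12.
On [-1, 1], y = 2 is on top; that piece has area ∫[-1,1] (-(3*t**3 + 9*t**2 - 3*t - 9)) dt = 12.
Total enclosed area = 12 + 12 = 24.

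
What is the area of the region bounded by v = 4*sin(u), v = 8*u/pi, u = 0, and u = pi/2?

On [0, pi/2], (4*sin(u)) - (8*u/pi) = -8*u/pi + 4*sin(u) is ≥ 0 throughout, so the area is a single integral of |-8*u/pi + 4*sin(u)|.
∫[0,pi/2] (-8*u/pi + 4*sin(u)) du = 4 - pi.

4 - pi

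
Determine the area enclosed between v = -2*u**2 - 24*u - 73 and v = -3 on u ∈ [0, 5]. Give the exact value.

On [0, 5], (-2*u**2 - 24*u - 73) - (-3) = -2*u**2 - 24*u - 70 is ≤ 0 throughout, so the area is a single integral of |-2*u**2 - 24*u - 70|.
∫[0,5] (-2*u**2 - 24*u - 70) du = -2200/3; the area of that piece is 2200/3.

2200/3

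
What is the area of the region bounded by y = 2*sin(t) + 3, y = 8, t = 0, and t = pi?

-4 + 5*pi

On [0, pi], (2*sin(t) + 3) - (8) = 2*sin(t) - 5 is ≤ 0 throughout, so the area is a single integral of |2*sin(t) - 5|.
∫[0,pi] (2*sin(t) - 5) dt = 4 - 5*pi; the area of that piece is -4 + 5*pi.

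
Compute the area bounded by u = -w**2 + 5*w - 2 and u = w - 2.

32/3

Both boundary curves give u as a function of w, so integrate with respect to w. Setting them equal: -w**2 + 4*w = 0, i.e. -w*(w - 4) = 0, so they meet at w = 0, 4.
For w in [0, 4], u = -w**2 + 5*w - 2 is on the right; area = ∫[0,4] (-w**2 + 4*w) dw = 32/3.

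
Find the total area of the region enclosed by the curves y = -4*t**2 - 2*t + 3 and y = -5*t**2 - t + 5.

Set the curves equal: -4*t**2 - 2*t + 3 = -5*t**2 - t + 5, so t**2 - t - 2 = 0, which factors as (t - 2)*(t + 1) = 0. The curves meet at t = -1, 2.
On [-1, 2], y = -5*t**2 - t + 5 is on top; that piece has area ∫[-1,2] (-(t**2 - t - 2)) dt = 9/2.

9/2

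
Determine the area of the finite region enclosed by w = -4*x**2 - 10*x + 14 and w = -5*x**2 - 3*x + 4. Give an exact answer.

Set the curves equal: -4*x**2 - 10*x + 14 = -5*x**2 - 3*x + 4, so x**2 - 7*x + 10 = 0, which factors as (x - 5)*(x - 2) = 0. The curves meet at x = 2, 5.
On [2, 5], w = -5*x**2 - 3*x + 4 is on top; that piece has area ∫[2,5] (-(x**2 - 7*x + 10)) dx = 9/2.

9/2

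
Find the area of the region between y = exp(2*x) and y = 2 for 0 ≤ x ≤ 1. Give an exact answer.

The difference (exp(2*x)) - (2) = exp(2*x) - 2 changes sign at x = log(2)/2 inside [0, 1], so split the integral there.
∫[0,log(2)/2] (exp(2*x) - 2) dx = 1/2 - log(2); the area of that piece is -1/2 + log(2).
∫[log(2)/2,1] (exp(2*x) - 2) dx = -3 + log(2) + exp(2)/2.
Total area = (-1/2 + log(2)) + (-3 + log(2) + exp(2)/2) = -7/2 + 2*log(2) + exp(2)/2.

-7/2 + 2*log(2) + exp(2)/2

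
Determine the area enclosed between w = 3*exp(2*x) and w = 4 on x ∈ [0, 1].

-13/2 - 4*log(3) + 8*log(2) + 3*exp(2)/2

The difference (3*exp(2*x)) - (4) = 3*exp(2*x) - 4 changes sign at x = -log(3)/2 + log(2) inside [0, 1], so split the integral there.
∫[0,-log(3)/2 + log(2)] (3*exp(2*x) - 4) dx = log(9/16) + 1/2; the area of that piece is -1/2 + log(16/9).
∫[-log(3)/2 + log(2),1] (3*exp(2*x) - 4) dx = -6 - 2*log(3) + 4*log(2) + 3*exp(2)/2.
Total area = (-1/2 + log(16/9)) + (-6 - 2*log(3) + 4*log(2) + 3*exp(2)/2) = -13/2 - 4*log(3) + 8*log(2) + 3*exp(2)/2.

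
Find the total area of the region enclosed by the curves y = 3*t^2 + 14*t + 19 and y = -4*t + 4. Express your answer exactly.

Set the curves equal: 3*t^2 + 14*t + 19 = -4*t + 4, so 3*t^2 + 18*t + 15 = 0, which factors as 3*(t + 1)*(t + 5) = 0. The curves meet at t = -5, -1.
On [-5, -1], y = -4*t + 4 is on top; that piece has area ∫[-5,-1] (-(3*t^2 + 18*t + 15)) dt = 32.

32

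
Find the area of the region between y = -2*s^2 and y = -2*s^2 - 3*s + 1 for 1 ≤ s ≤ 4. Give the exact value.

39/2

On [1, 4], (-2*s^2) - (-2*s^2 - 3*s + 1) = 3*s - 1 is ≥ 0 throughout, so the area is a single integral of |3*s - 1|.
∫[1,4] (3*s - 1) ds = 39/2.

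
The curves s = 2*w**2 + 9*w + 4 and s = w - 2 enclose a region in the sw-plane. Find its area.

8/3

Both boundary curves give s as a function of w, so integrate with respect to w. Setting them equal: 2*w**2 + 8*w + 6 = 0, i.e. 2*(w + 1)*(w + 3) = 0, so they meet at w = -3, -1.
For w in [-3, -1], s = 2*w**2 + 9*w + 4 is on the left; area = ∫[-3,-1] (-(2*w**2 + 8*w + 6)) dw = 8/3.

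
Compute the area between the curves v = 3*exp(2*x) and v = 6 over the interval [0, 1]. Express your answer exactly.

The difference (3*exp(2*x)) - (6) = 3*exp(2*x) - 6 changes sign at x = log(2)/2 inside [0, 1], so split the integral there.
∫[0,log(2)/2] (3*exp(2*x) - 6) dx = 3/2 - log(8); the area of that piece is -3/2 + log(8).
∫[log(2)/2,1] (3*exp(2*x) - 6) dx = -9 + 3*log(2) + 3*exp(2)/2.
Total area = (-3/2 + log(8)) + (-9 + 3*log(2) + 3*exp(2)/2) = -21/2 + 6*log(2) + 3*exp(2)/2.

-21/2 + 6*log(2) + 3*exp(2)/2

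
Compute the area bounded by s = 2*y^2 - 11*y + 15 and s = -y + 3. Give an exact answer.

Both boundary curves give s as a function of y, so integrate with respect to y. Setting them equal: 2*y^2 - 10*y + 12 = 0, i.e. 2*(y - 3)*(y - 2) = 0, so they meet at y = 2, 3.
For y in [2, 3], s = 2*y^2 - 11*y + 15 is on the left; area = ∫[2,3] (-(2*y^2 - 10*y + 12)) dy = 1/3.

1/3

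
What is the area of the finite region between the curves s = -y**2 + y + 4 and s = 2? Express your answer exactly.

9/2

Both boundary curves give s as a function of y, so integrate with respect to y. Setting them equal: -y**2 + y + 2 = 0, i.e. -(y - 2)*(y + 1) = 0, so they meet at y = -1, 2.
For y in [-1, 2], s = -y**2 + y + 4 is on the right; area = ∫[-1,2] (-y**2 + y + 2) dy = 9/2.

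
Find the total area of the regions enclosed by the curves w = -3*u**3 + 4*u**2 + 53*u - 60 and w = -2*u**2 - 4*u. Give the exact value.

Set the curves equal: -3*u**3 + 4*u**2 + 53*u - 60 = -2*u**2 - 4*u, so -3*u**3 + 6*u**2 + 57*u - 60 = 0, which factors as -3*(u - 5)*(u - 1)*(u + 4) = 0. The curves meet at u = -4, 1, 5.
On [-4, 1], w = -2*u**2 - 4*u is on top; that piece has area ∫[-4,1] (-(-3*u**3 + 6*u**2 + 57*u - 60)) du = 1625/4.
On [1, 5], w = -3*u**3 + 4*u**2 + 53*u - 60 is on top; that piece has area ∫[1,5] (-3*u**3 + 6*u**2 + 57*u - 60) du = 224.
Total enclosed area = 1625/4 + 224 = 2521/4.

2521/4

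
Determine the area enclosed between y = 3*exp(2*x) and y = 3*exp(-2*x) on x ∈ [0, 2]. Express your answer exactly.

-3 + 3*exp(-4)/2 + 3*exp(4)/2

On [0, 2], (3*exp(2*x)) - (3*exp(-2*x)) = 3*exp(2*x) - 3*exp(-2*x) is ≥ 0 throughout, so the area is a single integral of |3*exp(2*x) - 3*exp(-2*x)|.
∫[0,2] (3*exp(2*x) - 3*exp(-2*x)) dx = -3 + 3*exp(-4)/2 + 3*exp(4)/2.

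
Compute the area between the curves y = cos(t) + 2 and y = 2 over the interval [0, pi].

The difference (cos(t) + 2) - (2) = cos(t) changes sign at t = pi/2 inside [0, pi], so split the integral there.
∫[0,pi/2] (cos(t)) dt = 1.
∫[pi/2,pi] (cos(t)) dt = -1; the area of that piece is 1.
Total area = 1 + 1 = 2.

2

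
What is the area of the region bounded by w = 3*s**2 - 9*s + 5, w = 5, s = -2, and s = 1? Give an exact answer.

The difference (3*s**2 - 9*s + 5) - (5) = 3*s**2 - 9*s changes sign at s = 0 inside [-2, 1], so split the integral there.
∫[-2,0] (3*s**2 - 9*s) ds = 26.
∫[0,1] (3*s**2 - 9*s) ds = -7/2; the area of that piece is 7/2.
Total area = 26 + 7/2 = 59/2.

59/2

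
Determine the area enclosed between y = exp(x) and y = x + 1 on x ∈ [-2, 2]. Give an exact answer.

-4 - exp(-2) + exp(2)

On [-2, 2], (exp(x)) - (x + 1) = -x + exp(x) - 1 is ≥ 0 throughout, so the area is a single integral of |-x + exp(x) - 1|.
∫[-2,2] (-x + exp(x) - 1) dx = -4 - exp(-2) + exp(2).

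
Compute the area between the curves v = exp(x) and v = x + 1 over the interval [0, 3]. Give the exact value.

On [0, 3], (exp(x)) - (x + 1) = -x + exp(x) - 1 is ≥ 0 throughout, so the area is a single integral of |-x + exp(x) - 1|.
∫[0,3] (-x + exp(x) - 1) dx = -17/2 + exp(3).

-17/2 + exp(3)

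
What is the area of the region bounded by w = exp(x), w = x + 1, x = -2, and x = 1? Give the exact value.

-3/2 - exp(-2) + exp(1)

On [-2, 1], (exp(x)) - (x + 1) = -x + exp(x) - 1 is ≥ 0 throughout, so the area is a single integral of |-x + exp(x) - 1|.
∫[-2,1] (-x + exp(x) - 1) dx = -3/2 - exp(-2) + exp(1).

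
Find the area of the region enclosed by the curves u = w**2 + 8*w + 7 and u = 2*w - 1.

4/3

Both boundary curves give u as a function of w, so integrate with respect to w. Setting them equal: w**2 + 6*w + 8 = 0, i.e. (w + 2)*(w + 4) = 0, so they meet at w = -4, -2.
For w in [-4, -2], u = w**2 + 8*w + 7 is on the left; area = ∫[-4,-2] (-(w**2 + 6*w + 8)) dw = 4/3.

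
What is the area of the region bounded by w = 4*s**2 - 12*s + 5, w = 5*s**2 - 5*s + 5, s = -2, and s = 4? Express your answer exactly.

266/3

The difference (4*s**2 - 12*s + 5) - (5*s**2 - 5*s + 5) = -s**2 - 7*s changes sign at s = 0 inside [-2, 4], so split the integral there.
∫[-2,0] (-s**2 - 7*s) ds = 34/3.
∫[0,4] (-s**2 - 7*s) ds = -232/3; the area of that piece is 232/3.
Total area = 34/3 + 232/3 = 266/3.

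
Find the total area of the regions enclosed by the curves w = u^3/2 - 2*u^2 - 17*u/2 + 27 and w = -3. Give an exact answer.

3901/24

Set the curves equal: u^3/2 - 2*u^2 - 17*u/2 + 27 = -3, so u^3/2 - 2*u^2 - 17*u/2 + 30 = 0, which factors as (u - 5)*(u - 3)*(u + 4)/2 = 0. The curves meet at u = -4, 3, 5.
On [-4, 3], w = u^3/2 - 2*u^2 - 17*u/2 + 27 is on top; that piece has area ∫[-4,3] (u^3/2 - 2*u^2 - 17*u/2 + 30) du = 3773/24.
On [3, 5], w = -3 is on top; that piece has area ∫[3,5] (-(u^3/2 - 2*u^2 - 17*u/2 + 30)) du = 16/3.
Total enclosed area = 3773/24 + 16/3 = 3901/24.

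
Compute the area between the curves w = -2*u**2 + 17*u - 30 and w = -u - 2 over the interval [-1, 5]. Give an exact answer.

The difference (-2*u**2 + 17*u - 30) - (-u - 2) = -2*u**2 + 18*u - 28 changes sign at u = 2 inside [-1, 5], so split the integral there.
∫[-1,2] (-2*u**2 + 18*u - 28) du = -63; the area of that piece is 63.
∫[2,5] (-2*u**2 + 18*u - 28) du = 27.
Total area = 63 + 27 = 90.

90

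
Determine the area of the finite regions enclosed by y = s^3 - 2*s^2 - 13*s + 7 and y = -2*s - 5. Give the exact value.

Set the curves equal: s^3 - 2*s^2 - 13*s + 7 = -2*s - 5, so s^3 - 2*s^2 - 11*s + 12 = 0, which factors as (s - 4)*(s - 1)*(s + 3) = 0. The curves meet at s = -3, 1, 4.
On [-3, 1], y = s^3 - 2*s^2 - 13*s + 7 is on top; that piece has area ∫[-3,1] (s^3 - 2*s^2 - 11*s + 12) ds = 160/3.
On [1, 4], y = -2*s - 5 is on top; that piece has area ∫[1,4] (-(s^3 - 2*s^2 - 11*s + 12)) ds = 99/4.
Total enclosed area = 160/3 + 99/4 = 937/12.

937/12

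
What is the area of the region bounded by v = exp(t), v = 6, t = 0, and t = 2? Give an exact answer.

The difference (exp(t)) - (6) = exp(t) - 6 changes sign at t = log(6) inside [0, 2], so split the integral there.
∫[0,log(6)] (exp(t) - 6) dt = 5 - log(46656); the area of that piece is -5 + log(46656).
∫[log(6),2] (exp(t) - 6) dt = -18 + exp(2) + 6*log(6).
Total area = (-5 + log(46656)) + (-18 + exp(2) + 6*log(6)) = -23 + exp(2) + 12*log(6).

-23 + exp(2) + 12*log(6)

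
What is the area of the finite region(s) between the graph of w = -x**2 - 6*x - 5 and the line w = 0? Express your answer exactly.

32/3

The curve meets the x-axis where -x**2 - 6*x - 5 = 0, i.e. -(x + 1)*(x + 5) = 0, at x = -5, -1.
On [-5, -1] the curve lies above the axis; ∫[-5,-1] (-x**2 - 6*x - 5) dx = 32/3, giving area 32/3.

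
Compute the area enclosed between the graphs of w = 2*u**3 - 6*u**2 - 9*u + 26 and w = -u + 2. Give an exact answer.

131/2

Set the curves equal: 2*u**3 - 6*u**2 - 9*u + 26 = -u + 2, so 2*u**3 - 6*u**2 - 8*u + 24 = 0, which factors as 2*(u - 3)*(u - 2)*(u + 2) = 0. The curves meet at u = -2, 2, 3.
On [-2, 2], w = 2*u**3 - 6*u**2 - 9*u + 26 is on top; that piece has area ∫[-2,2] (2*u**3 - 6*u**2 - 8*u + 24) du = 64.
On [2, 3], w = -u + 2 is on top; that piece has area ∫[2,3] (-(2*u**3 - 6*u**2 - 8*u + 24)) du = 3/2.
Total enclosed area = 64 + 3/2 = 131/2.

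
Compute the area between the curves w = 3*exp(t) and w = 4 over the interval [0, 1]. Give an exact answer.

-9 - 8*log(3) + 3*exp(1) + 16*log(2)

The difference (3*exp(t)) - (4) = 3*exp(t) - 4 changes sign at t = log(4/3) inside [0, 1], so split the integral there.
∫[0,log(4/3)] (3*exp(t) - 4) dt = log(81/256) + 1; the area of that piece is -1 + log(256/81).
∫[log(4/3),1] (3*exp(t) - 4) dt = -8 - 4*log(3) + 8*log(2) + 3*exp(1).
Total area = (-1 + log(256/81)) + (-8 - 4*log(3) + 8*log(2) + 3*exp(1)) = -9 - 8*log(3) + 3*exp(1) + 16*log(2).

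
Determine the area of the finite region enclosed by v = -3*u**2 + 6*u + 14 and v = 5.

Set the curves equal: -3*u**2 + 6*u + 14 = 5, so -3*u**2 + 6*u + 9 = 0, which factors as -3*(u - 3)*(u + 1) = 0. The curves meet at u = -1, 3.
On [-1, 3], v = -3*u**2 + 6*u + 14 is on top; that piece has area ∫[-1,3] (-3*u**2 + 6*u + 9) du = 32.

32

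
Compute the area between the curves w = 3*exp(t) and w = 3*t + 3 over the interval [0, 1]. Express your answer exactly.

-15/2 + 3*exp(1)

On [0, 1], (3*exp(t)) - (3*t + 3) = -3*t + 3*exp(t) - 3 is ≥ 0 throughout, so the area is a single integral of |-3*t + 3*exp(t) - 3|.
∫[0,1] (-3*t + 3*exp(t) - 3) dt = -15/2 + 3*exp(1).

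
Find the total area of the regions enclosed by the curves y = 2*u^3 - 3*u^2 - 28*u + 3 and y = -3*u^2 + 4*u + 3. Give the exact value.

Set the curves equal: 2*u^3 - 3*u^2 - 28*u + 3 = -3*u^2 + 4*u + 3, so 2*u^3 - 32*u = 0, which factors as 2*u*(u - 4)*(u + 4) = 0. The curves meet at u = -4, 0, 4.
On [-4, 0], y = 2*u^3 - 3*u^2 - 28*u + 3 is on top; that piece has area ∫[-4,0] (2*u^3 - 32*u) du = 128.
On [0, 4], y = -3*u^2 + 4*u + 3 is on top; that piece has area ∫[0,4] (-(2*u^3 - 32*u)) du = 128.
Total enclosed area = 128 + 128 = 256.

256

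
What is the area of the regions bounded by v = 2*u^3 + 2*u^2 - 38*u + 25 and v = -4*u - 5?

1136/3

Set the curves equal: 2*u^3 + 2*u^2 - 38*u + 25 = -4*u - 5, so 2*u^3 + 2*u^2 - 34*u + 30 = 0, which factors as 2*(u - 3)*(u - 1)*(u + 5) = 0. The curves meet at u = -5, 1, 3.
On [-5, 1], v = 2*u^3 + 2*u^2 - 38*u + 25 is on top; that piece has area ∫[-5,1] (2*u^3 + 2*u^2 - 34*u + 30) du = 360.
On [1, 3], v = -4*u - 5 is on top; that piece has area ∫[1,3] (-(2*u^3 + 2*u^2 - 34*u + 30)) du = 56/3.
Total enclosed area = 360 + 56/3 = 1136/3.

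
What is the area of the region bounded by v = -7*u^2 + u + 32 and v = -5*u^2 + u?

Set the curves equal: -7*u^2 + u + 32 = -5*u^2 + u, so -2*u^2 + 32 = 0, which factors as -2*(u - 4)*(u + 4) = 0. The curves meet at u = -4, 4.
On [-4, 4], v = -7*u^2 + u + 32 is on top; that piece has area ∫[-4,4] (-2*u^2 + 32) du = 512/3.

512/3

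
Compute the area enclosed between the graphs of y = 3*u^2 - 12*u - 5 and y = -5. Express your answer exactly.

Set the curves equal: 3*u^2 - 12*u - 5 = -5, so 3*u^2 - 12*u = 0, which factors as 3*u*(u - 4) = 0. The curves meet at u = 0, 4.
On [0, 4], y = -5 is on top; that piece has area ∫[0,4] (-(3*u^2 - 12*u)) du = 32.

32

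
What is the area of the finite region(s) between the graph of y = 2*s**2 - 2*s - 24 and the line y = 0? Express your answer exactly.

343/3

The curve meets the s-axis where 2*s**2 - 2*s - 24 = 0, i.e. 2*(s - 4)*(s + 3) = 0, at s = -3, 4.
On [-3, 4] the curve lies below the axis; ∫[-3,4] (2*s**2 - 2*s - 24) ds = -343/3, giving area 343/3.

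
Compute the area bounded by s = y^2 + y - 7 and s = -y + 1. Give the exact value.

36

Both boundary curves give s as a function of y, so integrate with respect to y. Setting them equal: y^2 + 2*y - 8 = 0, i.e. (y - 2)*(y + 4) = 0, so they meet at y = -4, 2.
For y in [-4, 2], s = y^2 + y - 7 is on the left; area = ∫[-4,2] (-(y^2 + 2*y - 8)) dy = 36.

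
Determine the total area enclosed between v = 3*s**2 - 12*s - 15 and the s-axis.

108

The curve meets the s-axis where 3*s**2 - 12*s - 15 = 0, i.e. 3*(s - 5)*(s + 1) = 0, at s = -1, 5.
On [-1, 5] the curve lies below the axis; ∫[-1,5] (3*s**2 - 12*s - 15) ds = -108, giving area 108.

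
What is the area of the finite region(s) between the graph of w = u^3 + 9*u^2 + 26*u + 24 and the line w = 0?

The curve meets the u-axis where u^3 + 9*u^2 + 26*u + 24 = 0, i.e. (u + 2)*(u + 3)*(u + 4) = 0, at u = -4, -3, -2.
On [-4, -3] the curve lies above the axis; ∫[-4,-3] (u^3 + 9*u^2 + 26*u + 24) du = 1/4, giving area 1/4.
On [-3, -2] the curve lies below the axis; ∫[-3,-2] (u^3 + 9*u^2 + 26*u + 24) du = -1/4, giving area 1/4.
Total area = 1/4 + 1/4 = 1/2.

1/2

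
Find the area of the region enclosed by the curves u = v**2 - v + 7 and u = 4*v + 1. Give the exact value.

1/6

Both boundary curves give u as a function of v, so integrate with respect to v. Setting them equal: v**2 - 5*v + 6 = 0, i.e. (v - 3)*(v - 2) = 0, so they meet at v = 2, 3.
For v in [2, 3], u = v**2 - v + 7 is on the left; area = ∫[2,3] (-(v**2 - 5*v + 6)) dv = 1/6.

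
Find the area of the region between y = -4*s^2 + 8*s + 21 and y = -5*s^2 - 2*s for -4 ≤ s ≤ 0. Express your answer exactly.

The difference (-4*s^2 + 8*s + 21) - (-5*s^2 - 2*s) = s^2 + 10*s + 21 changes sign at s = -3 inside [-4, 0], so split the integral there.
∫[-4,-3] (s^2 + 10*s + 21) ds = -5/3; the area of that piece is 5/3.
∫[-3,0] (s^2 + 10*s + 21) ds = 27.
Total area = 5/3 + 27 = 86/3.

86/3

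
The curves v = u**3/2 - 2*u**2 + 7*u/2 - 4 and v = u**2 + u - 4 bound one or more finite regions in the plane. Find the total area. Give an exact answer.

131/8

Set the curves equal: u**3/2 - 2*u**2 + 7*u/2 - 4 = u**2 + u - 4, so u**3/2 - 3*u**2 + 5*u/2 = 0, which factors as u*(u - 5)*(u - 1)/2 = 0. The curves meet at u = 0, 1, 5.
On [0, 1], v = u**3/2 - 2*u**2 + 7*u/2 - 4 is on top; that piece has area ∫[0,1] (u**3/2 - 3*u**2 + 5*u/2) du = 3/8.
On [1, 5], v = u**2 + u - 4 is on top; that piece has area ∫[1,5] (-(u**3/2 - 3*u**2 + 5*u/2)) du = 16.
Total enclosed area = 3/8 + 16 = 131/8.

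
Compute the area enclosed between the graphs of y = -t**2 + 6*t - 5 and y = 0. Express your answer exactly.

Set the curves equal: -t**2 + 6*t - 5 = 0, so -t**2 + 6*t - 5 = 0, which factors as -(t - 5)*(t - 1) = 0. The curves meet at t = 1, 5.
On [1, 5], y = -t**2 + 6*t - 5 is on top; that piece has area ∫[1,5] (-t**2 + 6*t - 5) dt = 32/3.

32/3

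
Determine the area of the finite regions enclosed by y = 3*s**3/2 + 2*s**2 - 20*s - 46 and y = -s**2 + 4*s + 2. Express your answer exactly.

284

Set the curves equal: 3*s**3/2 + 2*s**2 - 20*s - 46 = -s**2 + 4*s + 2, so 3*s**3/2 + 3*s**2 - 24*s - 48 = 0, which factors as 3*(s - 4)*(s + 2)*(s + 4)/2 = 0. The curves meet at s = -4, -2, 4.
On [-4, -2], y = 3*s**3/2 + 2*s**2 - 20*s - 46 is on top; that piece has area ∫[-4,-2] (3*s**3/2 + 3*s**2 - 24*s - 48) ds = 14.
On [-2, 4], y = -s**2 + 4*s + 2 is on top; that piece has area ∫[-2,4] (-(3*s**3/2 + 3*s**2 - 24*s - 48)) ds = 270.
Total enclosed area = 14 + 270 = 284.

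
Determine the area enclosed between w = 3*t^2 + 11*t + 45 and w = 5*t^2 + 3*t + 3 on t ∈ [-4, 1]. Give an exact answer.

The difference (3*t^2 + 11*t + 45) - (5*t^2 + 3*t + 3) = -2*t^2 + 8*t + 42 changes sign at t = -3 inside [-4, 1], so split the integral there.
∫[-4,-3] (-2*t^2 + 8*t + 42) dt = -32/3; the area of that piece is 32/3.
∫[-3,1] (-2*t^2 + 8*t + 42) dt = 352/3.
Total area = 32/3 + 352/3 = 128.

128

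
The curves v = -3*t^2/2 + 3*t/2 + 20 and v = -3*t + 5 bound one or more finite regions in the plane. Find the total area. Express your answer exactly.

Set the curves equal: -3*t^2/2 + 3*t/2 + 20 = -3*t + 5, so -3*t^2/2 + 9*t/2 + 15 = 0, which factors as -3*(t - 5)*(t + 2)/2 = 0. The curves meet at t = -2, 5.
On [-2, 5], v = -3*t^2/2 + 3*t/2 + 20 is on top; that piece has area ∫[-2,5] (-3*t^2/2 + 9*t/2 + 15) dt = 343/4.

343/4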